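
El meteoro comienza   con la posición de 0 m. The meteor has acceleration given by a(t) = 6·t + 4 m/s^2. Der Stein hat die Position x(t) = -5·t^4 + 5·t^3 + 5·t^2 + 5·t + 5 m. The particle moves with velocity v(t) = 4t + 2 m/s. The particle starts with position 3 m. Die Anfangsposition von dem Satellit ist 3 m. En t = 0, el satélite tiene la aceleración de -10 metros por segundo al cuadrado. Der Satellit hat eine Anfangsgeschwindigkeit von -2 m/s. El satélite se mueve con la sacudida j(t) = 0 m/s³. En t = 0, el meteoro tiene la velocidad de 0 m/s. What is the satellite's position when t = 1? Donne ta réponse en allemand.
Ausgehend von dem Ruck j(t) = 0, nehmen wir 3 Integrale. Das Integral von dem Ruck ist die Beschleunigung. Mit a(0) = -10 erhalten wir a(t) = -10. Durch Integration von der Beschleunigung und Verwendung der Anfangsbedingung v(0) = -2, erhalten wir v(t) = -10·t - 2. Mit ∫v(t)dt und Anwendung von x(0) = 3, finden wir x(t) = -5·t^2 - 2·t + 3. Mit x(t) = -5·t^2 - 2·t + 3 und Einsetzen von t = 1, finden wir x = -4.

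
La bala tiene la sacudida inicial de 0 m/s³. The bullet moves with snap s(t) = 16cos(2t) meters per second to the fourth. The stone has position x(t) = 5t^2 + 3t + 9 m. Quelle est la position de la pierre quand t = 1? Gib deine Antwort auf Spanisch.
Tenemos la posición x(t) = 5·t^2 + 3·t + 9. Sustituyendo t = 1: x(1) = 17.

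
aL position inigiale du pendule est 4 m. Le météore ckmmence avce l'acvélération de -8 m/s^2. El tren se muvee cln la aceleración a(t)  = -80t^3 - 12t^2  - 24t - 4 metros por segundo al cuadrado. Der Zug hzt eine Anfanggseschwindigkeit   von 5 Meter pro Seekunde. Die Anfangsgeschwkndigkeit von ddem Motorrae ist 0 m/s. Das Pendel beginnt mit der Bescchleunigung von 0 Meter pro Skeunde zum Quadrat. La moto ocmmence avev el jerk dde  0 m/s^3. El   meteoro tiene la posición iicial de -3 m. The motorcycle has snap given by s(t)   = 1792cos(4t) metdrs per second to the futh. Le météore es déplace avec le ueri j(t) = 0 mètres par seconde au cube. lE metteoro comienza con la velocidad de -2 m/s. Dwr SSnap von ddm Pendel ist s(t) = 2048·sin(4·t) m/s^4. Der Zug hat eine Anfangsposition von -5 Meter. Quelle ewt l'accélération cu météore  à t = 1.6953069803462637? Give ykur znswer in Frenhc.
Pour résoudre ceci, nous devons prendre 1 primitive de notre équation du jerk j(t) = 0. En prenant ∫j(t)dt et en appliquant a(0) = -8, nous trouvons a(t) = -8. Nous avons l'accélération a(t) = -8. En substituant t = 1.6953069803462637: a(1.6953069803462637) = -8.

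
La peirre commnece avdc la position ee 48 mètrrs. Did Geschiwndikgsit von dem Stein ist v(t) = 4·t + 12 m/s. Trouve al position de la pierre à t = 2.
Nous devons trouver la primitive de notre équation de la vitesse v(t) = 4·t + 12 1 fois. La primitive de la vitesse, avec x(0) = 48, donne la position: x(t) = 2·t^2 + 12·t + 48. En utilisant x(t) = 2·t^2 + 12·t + 48 et en substituant t = 2, nous trouvons x = 80.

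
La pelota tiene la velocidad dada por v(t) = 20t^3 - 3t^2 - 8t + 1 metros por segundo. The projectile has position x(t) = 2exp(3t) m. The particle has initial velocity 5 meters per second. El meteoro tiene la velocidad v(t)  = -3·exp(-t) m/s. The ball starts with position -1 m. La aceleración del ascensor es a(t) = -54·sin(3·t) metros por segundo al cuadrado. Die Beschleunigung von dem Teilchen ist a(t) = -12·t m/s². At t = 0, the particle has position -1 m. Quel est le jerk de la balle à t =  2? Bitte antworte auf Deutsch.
Ausgehend von der Geschwindigkeit v(t) = 20·t^3 - 3·t^2 - 8·t + 1, nehmen wir 2 Ableitungen. Durch Ableiten von der Geschwindigkeit erhalten wir die Beschleunigung: a(t) = 60·t^2 - 6·t - 8. Die Ableitung von der Beschleunigung ergibt den Ruck: j(t) = 120·t - 6. Aus der Gleichung für den Ruck j(t) = 120·t - 6, setzen wir t = 2 ein und erhalten j = 234.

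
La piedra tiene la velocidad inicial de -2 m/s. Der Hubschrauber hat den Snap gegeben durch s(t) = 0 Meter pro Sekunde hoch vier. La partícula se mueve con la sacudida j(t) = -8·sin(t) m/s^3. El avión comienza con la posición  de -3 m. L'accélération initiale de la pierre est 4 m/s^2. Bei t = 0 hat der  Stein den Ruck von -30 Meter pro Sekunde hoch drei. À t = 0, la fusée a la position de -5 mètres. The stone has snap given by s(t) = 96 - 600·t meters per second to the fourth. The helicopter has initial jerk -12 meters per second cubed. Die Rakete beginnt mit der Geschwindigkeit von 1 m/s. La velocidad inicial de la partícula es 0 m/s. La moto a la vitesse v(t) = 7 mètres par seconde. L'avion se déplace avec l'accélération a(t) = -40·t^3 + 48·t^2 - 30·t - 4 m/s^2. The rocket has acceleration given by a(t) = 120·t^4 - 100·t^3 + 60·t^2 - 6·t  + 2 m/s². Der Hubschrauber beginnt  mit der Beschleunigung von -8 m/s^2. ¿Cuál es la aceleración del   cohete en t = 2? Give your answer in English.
From the given acceleration equation a(t) = 120·t^4 - 100·t^3 + 60·t^2 - 6·t + 2, we substitute t = 2 to get a = 1350.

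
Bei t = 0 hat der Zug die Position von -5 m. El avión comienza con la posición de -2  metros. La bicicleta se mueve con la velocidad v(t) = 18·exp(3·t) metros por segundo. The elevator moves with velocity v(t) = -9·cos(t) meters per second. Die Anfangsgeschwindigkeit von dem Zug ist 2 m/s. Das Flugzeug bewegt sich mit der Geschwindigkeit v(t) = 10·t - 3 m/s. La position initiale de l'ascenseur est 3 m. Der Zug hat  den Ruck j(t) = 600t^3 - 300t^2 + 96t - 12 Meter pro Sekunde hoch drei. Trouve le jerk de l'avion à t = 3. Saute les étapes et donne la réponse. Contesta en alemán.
Der Ruck bei t = 3 ist j = 0.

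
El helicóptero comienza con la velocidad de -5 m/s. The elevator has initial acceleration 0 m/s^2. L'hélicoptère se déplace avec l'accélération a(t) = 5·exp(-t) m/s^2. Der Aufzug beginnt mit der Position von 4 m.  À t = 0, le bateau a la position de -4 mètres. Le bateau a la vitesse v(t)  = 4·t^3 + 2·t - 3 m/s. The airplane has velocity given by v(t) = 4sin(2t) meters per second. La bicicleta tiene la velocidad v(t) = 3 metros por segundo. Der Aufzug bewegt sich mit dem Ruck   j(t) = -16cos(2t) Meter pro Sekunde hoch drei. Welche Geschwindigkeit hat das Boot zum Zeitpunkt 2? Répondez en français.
En utilisant v(t) = 4·t^3 + 2·t - 3 et en substituant t = 2, nous trouvons v = 33.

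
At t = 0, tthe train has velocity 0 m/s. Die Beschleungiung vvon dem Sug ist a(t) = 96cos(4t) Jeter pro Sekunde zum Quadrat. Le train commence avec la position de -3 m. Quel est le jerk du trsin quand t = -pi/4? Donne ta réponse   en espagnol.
Partiendo de la aceleración a(t) = 96·cos(4·t), tomamos 1 derivada. La derivada de la aceleración da la sacudida: j(t) = -384·sin(4·t). Tenemos la sacudida j(t) = -384·sin(4·t). Sustituyendo t = -pi/4: j(-pi/4) = 0.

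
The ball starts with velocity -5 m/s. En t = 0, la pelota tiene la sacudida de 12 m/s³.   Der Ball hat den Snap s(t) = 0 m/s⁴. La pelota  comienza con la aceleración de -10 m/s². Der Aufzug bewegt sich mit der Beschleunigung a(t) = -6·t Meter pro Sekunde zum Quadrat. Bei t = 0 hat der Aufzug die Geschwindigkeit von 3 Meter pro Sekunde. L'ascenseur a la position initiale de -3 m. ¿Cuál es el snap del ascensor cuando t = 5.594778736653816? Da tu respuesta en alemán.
Ausgehend von der Beschleunigung a(t) = -6·t, nehmen wir 2 Ableitungen. Die Ableitung von der Beschleunigung ergibt den Ruck: j(t) = -6. Mit d/dt von j(t) finden wir s(t) = 0. Aus der Gleichung für den Snap s(t) = 0, setzen wir t = 5.594778736653816 ein und erhalten s = 0.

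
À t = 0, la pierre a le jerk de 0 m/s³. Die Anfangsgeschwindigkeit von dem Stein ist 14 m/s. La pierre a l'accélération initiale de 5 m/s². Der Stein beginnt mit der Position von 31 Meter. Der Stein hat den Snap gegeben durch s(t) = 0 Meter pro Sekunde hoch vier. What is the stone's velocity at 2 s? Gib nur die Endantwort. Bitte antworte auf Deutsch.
Bei t = 2, v = 24.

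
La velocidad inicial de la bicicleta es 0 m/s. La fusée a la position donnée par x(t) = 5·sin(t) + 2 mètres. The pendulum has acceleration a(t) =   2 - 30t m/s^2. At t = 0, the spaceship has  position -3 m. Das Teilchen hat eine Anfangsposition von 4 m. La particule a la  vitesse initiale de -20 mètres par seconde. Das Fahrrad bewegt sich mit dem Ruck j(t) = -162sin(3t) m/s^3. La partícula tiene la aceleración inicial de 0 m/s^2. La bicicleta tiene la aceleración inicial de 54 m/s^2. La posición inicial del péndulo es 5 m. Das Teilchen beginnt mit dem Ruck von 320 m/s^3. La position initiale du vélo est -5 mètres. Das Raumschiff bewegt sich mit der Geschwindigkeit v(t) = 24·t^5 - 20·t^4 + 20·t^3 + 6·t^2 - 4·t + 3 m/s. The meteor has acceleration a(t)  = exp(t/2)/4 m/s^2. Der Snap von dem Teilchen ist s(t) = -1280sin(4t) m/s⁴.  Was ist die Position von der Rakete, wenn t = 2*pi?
Wir haben die Position x(t) = 5·sin(t) + 2. Durch Einsetzen von t = 2*pi: x(2*pi) = 2.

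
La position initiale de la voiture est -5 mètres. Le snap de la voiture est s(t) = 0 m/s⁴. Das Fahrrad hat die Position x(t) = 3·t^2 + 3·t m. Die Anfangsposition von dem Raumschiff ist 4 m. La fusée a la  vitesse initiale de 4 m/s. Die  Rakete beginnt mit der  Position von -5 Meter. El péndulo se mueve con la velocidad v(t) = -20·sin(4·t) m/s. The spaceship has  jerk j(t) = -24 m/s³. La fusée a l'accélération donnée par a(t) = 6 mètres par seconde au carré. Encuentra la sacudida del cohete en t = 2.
Para resolver esto, necesitamos tomar 1 derivada de nuestra ecuación de la aceleración a(t) = 6. Derivando la aceleración, obtenemos la sacudida: j(t) = 0. De la ecuación de la sacudida j(t) = 0, sustituimos t = 2 para obtener j = 0.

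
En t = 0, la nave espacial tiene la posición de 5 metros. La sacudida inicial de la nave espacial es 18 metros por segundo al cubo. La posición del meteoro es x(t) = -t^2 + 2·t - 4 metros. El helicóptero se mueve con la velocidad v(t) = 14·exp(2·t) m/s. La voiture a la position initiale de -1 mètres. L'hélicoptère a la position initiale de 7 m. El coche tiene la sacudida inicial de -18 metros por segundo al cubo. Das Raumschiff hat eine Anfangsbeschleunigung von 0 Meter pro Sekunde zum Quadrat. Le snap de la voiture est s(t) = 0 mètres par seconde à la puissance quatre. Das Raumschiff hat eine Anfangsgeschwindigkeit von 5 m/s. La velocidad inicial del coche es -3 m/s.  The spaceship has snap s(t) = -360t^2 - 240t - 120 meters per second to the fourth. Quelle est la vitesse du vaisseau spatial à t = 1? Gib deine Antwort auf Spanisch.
Debemos encontrar la antiderivada de nuestra ecuación del snap s(t) = -360·t^2 - 240·t - 120 3 veces. La antiderivada del snap, con j(0) = 18, da la sacudida: j(t) = -120·t^3 - 120·t^2 - 120·t + 18. La integral de la sacudida es la aceleración. Usando a(0) = 0, obtenemos a(t) = 2·t·(-15·t^3 - 20·t^2 - 30·t + 9). La antiderivada de la aceleración es la velocidad. Usando v(0) = 5, obtenemos v(t) = -6·t^5 - 10·t^4 - 20·t^3 + 9·t^2 + 5. De la ecuación de la velocidad v(t) = -6·t^5 - 10·t^4 - 20·t^3 + 9·t^2 + 5, sustituimos t = 1 para obtener v = -22.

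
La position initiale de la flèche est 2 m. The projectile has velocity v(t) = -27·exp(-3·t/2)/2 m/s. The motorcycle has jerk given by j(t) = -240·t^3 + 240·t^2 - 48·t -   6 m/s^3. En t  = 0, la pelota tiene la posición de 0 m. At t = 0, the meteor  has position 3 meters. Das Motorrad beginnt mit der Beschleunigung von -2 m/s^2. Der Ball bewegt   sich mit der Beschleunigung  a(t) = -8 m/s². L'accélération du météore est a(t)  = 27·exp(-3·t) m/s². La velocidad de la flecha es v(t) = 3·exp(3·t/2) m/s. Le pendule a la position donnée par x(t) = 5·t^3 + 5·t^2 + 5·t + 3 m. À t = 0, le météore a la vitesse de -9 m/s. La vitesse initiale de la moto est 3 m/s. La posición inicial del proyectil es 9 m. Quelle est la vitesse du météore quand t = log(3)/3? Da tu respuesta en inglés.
We must find the integral of our acceleration equation a(t) = 27·exp(-3·t) 1 time. Taking ∫a(t)dt and applying v(0) = -9, we find v(t) = -9·exp(-3·t). Using v(t) = -9·exp(-3·t) and substituting t = log(3)/3, we find v = -3.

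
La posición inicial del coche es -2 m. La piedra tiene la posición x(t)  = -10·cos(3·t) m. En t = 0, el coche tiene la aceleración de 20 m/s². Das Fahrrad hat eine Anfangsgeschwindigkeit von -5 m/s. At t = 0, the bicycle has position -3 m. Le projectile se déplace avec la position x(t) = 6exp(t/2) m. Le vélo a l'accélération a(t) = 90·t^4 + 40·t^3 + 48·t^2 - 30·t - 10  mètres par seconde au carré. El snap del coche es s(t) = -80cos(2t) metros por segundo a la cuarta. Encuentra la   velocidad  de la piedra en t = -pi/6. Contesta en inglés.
Starting from position x(t) = -10·cos(3·t), we take 1 derivative. Taking d/dt of x(t), we find v(t) = 30·sin(3·t). Using v(t) = 30·sin(3·t) and substituting t = -pi/6, we find v = -30.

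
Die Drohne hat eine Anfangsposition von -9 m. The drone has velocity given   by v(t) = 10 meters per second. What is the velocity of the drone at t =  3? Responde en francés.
De l'équation de la vitesse v(t) = 10, nous substituons t = 3 pour obtenir v = 10.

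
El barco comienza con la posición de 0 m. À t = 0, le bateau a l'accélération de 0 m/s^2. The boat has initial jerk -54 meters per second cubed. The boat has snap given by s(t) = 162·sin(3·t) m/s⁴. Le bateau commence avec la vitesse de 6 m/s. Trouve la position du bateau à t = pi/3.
Pour résoudre ceci, nous devons prendre 4 primitives de notre équation du snap s(t) = 162·sin(3·t). La primitive du snap, avec j(0) = -54, donne le jerk: j(t) = -54·cos(3·t). En prenant ∫j(t)dt et en appliquant a(0) = 0, nous trouvons a(t) = -18·sin(3·t). En prenant ∫a(t)dt et en appliquant v(0) = 6, nous trouvons v(t) = 6·cos(3·t). La primitive de la vitesse est la position. En utilisant x(0) = 0, nous obtenons x(t) = 2·sin(3·t). Nous avons la position x(t) = 2·sin(3·t). En substituant t = pi/3: x(pi/3) = 0.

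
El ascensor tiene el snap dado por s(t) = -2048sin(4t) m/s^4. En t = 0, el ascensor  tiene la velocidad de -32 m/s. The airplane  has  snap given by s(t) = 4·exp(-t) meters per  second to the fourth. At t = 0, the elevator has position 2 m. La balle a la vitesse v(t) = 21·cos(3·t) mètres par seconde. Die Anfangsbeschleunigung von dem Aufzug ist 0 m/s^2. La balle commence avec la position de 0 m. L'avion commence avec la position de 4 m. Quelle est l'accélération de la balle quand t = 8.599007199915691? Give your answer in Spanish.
Para resolver esto, necesitamos tomar 1 derivada de nuestra ecuación de la velocidad v(t) = 21·cos(3·t). Derivando la velocidad, obtenemos la aceleración: a(t) = -63·sin(3·t). De la ecuación de la aceleración a(t) = -63·sin(3·t), sustituimos t = 8.599007199915691 para obtener a = -38.8390391476596.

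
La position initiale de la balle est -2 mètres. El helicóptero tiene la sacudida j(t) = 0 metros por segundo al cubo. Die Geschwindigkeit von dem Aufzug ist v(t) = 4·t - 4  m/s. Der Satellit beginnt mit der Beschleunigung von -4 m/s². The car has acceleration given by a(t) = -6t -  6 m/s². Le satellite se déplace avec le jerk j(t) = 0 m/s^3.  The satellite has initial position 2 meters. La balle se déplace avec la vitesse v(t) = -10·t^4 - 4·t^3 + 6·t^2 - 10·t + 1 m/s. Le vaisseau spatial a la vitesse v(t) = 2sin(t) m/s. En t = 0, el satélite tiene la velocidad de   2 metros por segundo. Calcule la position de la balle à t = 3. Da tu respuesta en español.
Partiendo de la velocidad v(t) = -10·t^4 - 4·t^3 + 6·t^2 - 10·t + 1, tomamos 1 antiderivada. Integrando la velocidad y usando la condición inicial x(0) = -2, obtenemos x(t) = -2·t^5 - t^4 + 2·t^3 - 5·t^2 + t - 2. De la ecuación de la posición x(t) = -2·t^5 - t^4 + 2·t^3 - 5·t^2 + t - 2, sustituimos t = 3 para obtener x = -557.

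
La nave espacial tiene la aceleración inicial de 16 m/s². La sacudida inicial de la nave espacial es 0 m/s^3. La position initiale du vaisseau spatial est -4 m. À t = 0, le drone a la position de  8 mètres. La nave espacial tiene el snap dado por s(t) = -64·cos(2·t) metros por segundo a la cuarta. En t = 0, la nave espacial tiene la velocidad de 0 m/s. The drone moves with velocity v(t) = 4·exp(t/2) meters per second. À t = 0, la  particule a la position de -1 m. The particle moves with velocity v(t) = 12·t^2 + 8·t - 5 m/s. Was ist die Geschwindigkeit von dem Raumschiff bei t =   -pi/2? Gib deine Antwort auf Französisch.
Nous devons trouver la primitive de notre équation du snap s(t) = -64·cos(2·t) 3 fois. La primitive du snap, avec j(0) = 0, donne le jerk: j(t) = -32·sin(2·t). En prenant ∫j(t)dt et en appliquant a(0) = 16, nous trouvons a(t) = 16·cos(2·t). L'intégrale de l'accélération est la vitesse. En utilisant v(0) = 0, nous obtenons v(t) = 8·sin(2·t). De l'équation de la vitesse v(t) = 8·sin(2·t), nous substituons t = -pi/2 pour obtenir v = 0.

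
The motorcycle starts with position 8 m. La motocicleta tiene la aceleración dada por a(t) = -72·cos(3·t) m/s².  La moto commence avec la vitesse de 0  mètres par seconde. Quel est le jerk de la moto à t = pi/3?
Pour résoudre ceci, nous devons prendre 1 dérivée de notre équation de l'accélération a(t) = -72·cos(3·t). En dérivant l'accélération, nous obtenons le jerk: j(t) = 216·sin(3·t). De l'équation du jerk j(t) = 216·sin(3·t), nous substituons t = pi/3 pour obtenir j = 0.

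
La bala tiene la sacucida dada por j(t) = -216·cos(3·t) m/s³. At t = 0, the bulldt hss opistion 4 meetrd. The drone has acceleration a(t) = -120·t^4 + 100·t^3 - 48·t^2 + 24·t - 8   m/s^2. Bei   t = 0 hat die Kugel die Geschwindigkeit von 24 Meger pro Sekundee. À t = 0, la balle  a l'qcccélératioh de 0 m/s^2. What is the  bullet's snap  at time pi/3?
To solve this, we need to take 1 derivative of our jerk equation j(t) = -216·cos(3·t). Taking d/dt of j(t), we find s(t) = 648·sin(3·t). Using s(t) = 648·sin(3·t) and substituting t = pi/3, we find s = 0.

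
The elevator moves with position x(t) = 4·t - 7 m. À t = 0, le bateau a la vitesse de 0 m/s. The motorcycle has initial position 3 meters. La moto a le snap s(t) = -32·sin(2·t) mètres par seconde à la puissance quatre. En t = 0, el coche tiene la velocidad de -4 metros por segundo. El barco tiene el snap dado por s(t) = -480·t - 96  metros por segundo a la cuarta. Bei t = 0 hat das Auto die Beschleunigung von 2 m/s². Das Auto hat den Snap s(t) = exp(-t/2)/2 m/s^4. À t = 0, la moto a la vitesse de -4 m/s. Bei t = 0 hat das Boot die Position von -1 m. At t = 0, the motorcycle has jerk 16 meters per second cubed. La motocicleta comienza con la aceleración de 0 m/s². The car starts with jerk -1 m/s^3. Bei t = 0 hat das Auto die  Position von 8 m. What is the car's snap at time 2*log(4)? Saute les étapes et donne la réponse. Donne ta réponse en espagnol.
El snap en t = 2*log(4) es s = 1/8.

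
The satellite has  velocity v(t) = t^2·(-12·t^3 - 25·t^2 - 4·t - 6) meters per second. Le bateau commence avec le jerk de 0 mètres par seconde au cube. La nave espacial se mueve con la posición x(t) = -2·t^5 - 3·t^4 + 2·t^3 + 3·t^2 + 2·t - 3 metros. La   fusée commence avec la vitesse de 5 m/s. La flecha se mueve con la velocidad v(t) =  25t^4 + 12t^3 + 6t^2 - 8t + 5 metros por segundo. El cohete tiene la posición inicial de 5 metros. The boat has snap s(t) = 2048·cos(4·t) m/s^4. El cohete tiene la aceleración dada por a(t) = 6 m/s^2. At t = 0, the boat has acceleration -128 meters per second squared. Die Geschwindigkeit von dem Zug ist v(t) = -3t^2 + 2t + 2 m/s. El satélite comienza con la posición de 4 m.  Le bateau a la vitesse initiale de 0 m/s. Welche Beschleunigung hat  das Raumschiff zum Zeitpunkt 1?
Ausgehend von der Position x(t) = -2·t^5 - 3·t^4 + 2·t^3 + 3·t^2 + 2·t - 3, nehmen wir 2 Ableitungen. Mit d/dt von x(t) finden wir v(t) = -10·t^4 - 12·t^3 + 6·t^2 + 6·t + 2. Die Ableitung von der Geschwindigkeit ergibt die Beschleunigung: a(t) = -40·t^3 - 36·t^2 + 12·t + 6. Aus der Gleichung für die Beschleunigung a(t) = -40·t^3 - 36·t^2 + 12·t + 6, setzen wir t = 1 ein und erhalten a = -58.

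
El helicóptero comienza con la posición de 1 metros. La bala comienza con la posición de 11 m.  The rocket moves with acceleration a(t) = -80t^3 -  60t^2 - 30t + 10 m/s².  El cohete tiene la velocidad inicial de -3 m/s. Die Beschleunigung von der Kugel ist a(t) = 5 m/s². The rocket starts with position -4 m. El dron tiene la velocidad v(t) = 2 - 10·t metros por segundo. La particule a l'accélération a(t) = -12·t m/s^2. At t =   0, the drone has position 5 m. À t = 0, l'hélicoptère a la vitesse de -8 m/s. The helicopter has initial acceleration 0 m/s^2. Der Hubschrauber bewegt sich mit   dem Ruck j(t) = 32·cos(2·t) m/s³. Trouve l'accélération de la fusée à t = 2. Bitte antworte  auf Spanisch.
Usando a(t) = -80·t^3 - 60·t^2 - 30·t + 10 y sustituyendo t = 2, encontramos a = -930.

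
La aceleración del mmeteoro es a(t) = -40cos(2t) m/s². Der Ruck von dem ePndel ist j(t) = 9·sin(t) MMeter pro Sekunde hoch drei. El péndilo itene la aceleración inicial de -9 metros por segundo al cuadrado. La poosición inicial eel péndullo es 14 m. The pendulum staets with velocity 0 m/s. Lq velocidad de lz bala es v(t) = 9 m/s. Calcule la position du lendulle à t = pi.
Nous devons trouver l'intégrale de notre équation du jerk j(t) = 9·sin(t) 3 fois. En prenant ∫j(t)dt et en appliquant a(0) = -9, nous trouvons a(t) = -9·cos(t). En intégrant l'accélération et en utilisant la condition initiale v(0) = 0, nous obtenons v(t) = -9·sin(t). En intégrant la vitesse et en utilisant la condition initiale x(0) = 14, nous obtenons x(t) = 9·cos(t) + 5. En utilisant x(t) = 9·cos(t) + 5 et en substituant t = pi, nous trouvons x = -4.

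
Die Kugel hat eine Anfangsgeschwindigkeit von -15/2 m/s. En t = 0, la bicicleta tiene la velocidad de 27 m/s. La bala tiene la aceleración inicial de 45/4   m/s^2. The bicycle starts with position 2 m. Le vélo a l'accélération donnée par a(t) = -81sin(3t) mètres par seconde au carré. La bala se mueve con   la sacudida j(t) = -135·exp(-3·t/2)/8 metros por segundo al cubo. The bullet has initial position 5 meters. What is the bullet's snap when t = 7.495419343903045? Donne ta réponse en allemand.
Wir müssen unsere Gleichung für den Ruck j(t) = -135·exp(-3·t/2)/8 1-mal ableiten. Die Ableitung von dem Ruck ergibt den Snap: s(t) = 405·exp(-3·t/2)/16. Mit s(t) = 405·exp(-3·t/2)/16 und Einsetzen von t = 7.495419343903045, finden wir s = 0.000331517264091237.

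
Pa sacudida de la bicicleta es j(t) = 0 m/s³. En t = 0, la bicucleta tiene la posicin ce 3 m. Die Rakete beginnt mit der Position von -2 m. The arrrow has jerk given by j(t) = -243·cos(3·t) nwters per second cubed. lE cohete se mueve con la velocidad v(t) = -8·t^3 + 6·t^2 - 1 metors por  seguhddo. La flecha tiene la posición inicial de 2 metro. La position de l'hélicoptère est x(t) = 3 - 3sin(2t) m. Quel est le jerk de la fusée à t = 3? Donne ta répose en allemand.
Ausgehend von der Geschwindigkeit v(t) = -8·t^3 + 6·t^2 - 1, nehmen wir 2 Ableitungen. Durch Ableiten von der Geschwindigkeit erhalten wir die Beschleunigung: a(t) = -24·t^2 + 12·t. Die Ableitung von der Beschleunigung ergibt den Ruck: j(t) = 12 - 48·t. Mit j(t) = 12 - 48·t und Einsetzen von t = 3, finden wir j = -132.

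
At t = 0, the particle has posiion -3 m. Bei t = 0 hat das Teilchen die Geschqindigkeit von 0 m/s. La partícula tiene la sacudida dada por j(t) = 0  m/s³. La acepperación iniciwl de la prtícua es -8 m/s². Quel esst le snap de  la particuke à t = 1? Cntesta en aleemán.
Ausgehend von dem Ruck j(t) = 0, nehmen wir 1 Ableitung. Durch Ableiten von dem Ruck erhalten wir den Snap: s(t) = 0. Mit s(t) = 0 und Einsetzen von t = 1, finden wir s = 0.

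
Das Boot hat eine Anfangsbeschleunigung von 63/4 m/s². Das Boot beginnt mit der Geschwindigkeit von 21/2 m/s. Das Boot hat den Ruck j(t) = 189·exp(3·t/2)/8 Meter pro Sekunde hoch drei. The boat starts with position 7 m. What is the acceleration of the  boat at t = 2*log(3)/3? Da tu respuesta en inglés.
We need to integrate our jerk equation j(t) = 189·exp(3·t/2)/8 1 time. Integrating jerk and using the initial condition a(0) = 63/4, we get a(t) = 63·exp(3·t/2)/4. Using a(t) = 63·exp(3·t/2)/4 and substituting t = 2*log(3)/3, we find a = 189/4.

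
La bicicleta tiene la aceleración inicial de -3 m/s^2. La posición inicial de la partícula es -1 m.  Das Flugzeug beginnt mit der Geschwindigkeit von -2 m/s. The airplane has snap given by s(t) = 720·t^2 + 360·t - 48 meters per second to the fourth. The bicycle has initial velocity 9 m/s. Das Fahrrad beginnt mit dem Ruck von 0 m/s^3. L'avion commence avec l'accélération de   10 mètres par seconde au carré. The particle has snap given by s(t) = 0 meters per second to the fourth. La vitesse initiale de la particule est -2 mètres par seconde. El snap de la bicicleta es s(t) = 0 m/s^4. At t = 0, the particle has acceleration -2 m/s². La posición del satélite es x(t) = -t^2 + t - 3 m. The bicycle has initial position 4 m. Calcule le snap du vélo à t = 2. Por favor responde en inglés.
From the given snap equation s(t) = 0, we substitute t = 2 to get s = 0.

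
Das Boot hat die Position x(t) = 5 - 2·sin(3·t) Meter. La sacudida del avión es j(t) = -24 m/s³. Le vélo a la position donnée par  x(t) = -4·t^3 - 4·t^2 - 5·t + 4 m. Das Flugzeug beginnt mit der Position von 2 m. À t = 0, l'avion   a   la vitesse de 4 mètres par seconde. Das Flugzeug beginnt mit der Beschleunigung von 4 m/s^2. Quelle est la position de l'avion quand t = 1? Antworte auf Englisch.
We must find the integral of our jerk equation j(t) = -24 3 times. Finding the antiderivative of j(t) and using a(0) = 4: a(t) = 4 - 24·t. The antiderivative of acceleration is velocity. Using v(0) = 4, we get v(t) = -12·t^2 + 4·t + 4. The antiderivative of velocity is position. Using x(0) = 2, we get x(t) = -4·t^3 + 2·t^2 + 4·t + 2. We have position x(t) = -4·t^3 + 2·t^2 + 4·t + 2. Substituting t = 1: x(1) = 4.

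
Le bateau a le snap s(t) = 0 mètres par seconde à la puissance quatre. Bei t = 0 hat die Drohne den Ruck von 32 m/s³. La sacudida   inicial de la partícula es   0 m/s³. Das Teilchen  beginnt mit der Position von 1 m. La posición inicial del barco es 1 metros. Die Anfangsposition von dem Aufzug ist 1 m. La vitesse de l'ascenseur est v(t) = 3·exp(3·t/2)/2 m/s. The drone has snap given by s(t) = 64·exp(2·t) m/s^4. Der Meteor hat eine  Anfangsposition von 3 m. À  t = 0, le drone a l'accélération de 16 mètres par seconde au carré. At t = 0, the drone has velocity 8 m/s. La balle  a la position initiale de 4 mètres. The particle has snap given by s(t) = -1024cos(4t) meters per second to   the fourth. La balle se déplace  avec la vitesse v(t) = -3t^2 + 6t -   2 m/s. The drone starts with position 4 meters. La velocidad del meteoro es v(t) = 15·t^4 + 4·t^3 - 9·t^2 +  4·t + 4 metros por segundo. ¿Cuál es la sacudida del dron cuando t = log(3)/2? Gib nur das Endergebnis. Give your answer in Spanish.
j(log(3)/2) = 96.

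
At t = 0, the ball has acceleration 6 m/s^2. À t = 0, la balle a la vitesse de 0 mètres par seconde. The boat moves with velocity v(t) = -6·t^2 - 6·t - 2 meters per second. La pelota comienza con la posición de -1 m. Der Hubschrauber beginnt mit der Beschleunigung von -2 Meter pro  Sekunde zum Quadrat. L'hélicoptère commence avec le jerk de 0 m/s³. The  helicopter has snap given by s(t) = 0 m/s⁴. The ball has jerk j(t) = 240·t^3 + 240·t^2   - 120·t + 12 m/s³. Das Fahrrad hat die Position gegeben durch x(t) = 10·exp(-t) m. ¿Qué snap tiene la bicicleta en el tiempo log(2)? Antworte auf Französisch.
En partant de la position x(t) = 10·exp(-t), nous prenons 4 dérivées. La dérivée de la position donne la vitesse: v(t) = -10·exp(-t). La dérivée de la vitesse donne l'accélération: a(t) = 10·exp(-t). En prenant d/dt de a(t), nous trouvons j(t) = -10·exp(-t). En dérivant le jerk, nous obtenons le snap: s(t) = 10·exp(-t). En utilisant s(t) = 10·exp(-t) et en substituant t = log(2), nous trouvons s = 5.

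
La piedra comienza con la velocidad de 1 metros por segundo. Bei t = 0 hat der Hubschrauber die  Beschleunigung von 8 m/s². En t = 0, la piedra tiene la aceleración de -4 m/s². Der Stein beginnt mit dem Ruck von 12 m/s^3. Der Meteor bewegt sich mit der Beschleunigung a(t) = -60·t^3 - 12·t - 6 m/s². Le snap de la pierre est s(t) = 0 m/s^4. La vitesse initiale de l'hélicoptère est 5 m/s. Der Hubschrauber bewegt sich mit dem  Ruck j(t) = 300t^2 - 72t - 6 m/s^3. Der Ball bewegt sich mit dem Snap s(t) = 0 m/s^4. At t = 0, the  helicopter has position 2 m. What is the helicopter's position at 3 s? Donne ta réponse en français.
Pour résoudre ceci, nous devons prendre 3 primitives de notre équation du jerk j(t) = 300·t^2 - 72·t - 6. La primitive du jerk est l'accélération. En utilisant a(0) = 8, nous obtenons a(t) = 100·t^3 - 36·t^2 - 6·t + 8. En intégrant l'accélération et en utilisant la condition initiale v(0) = 5, nous obtenons v(t) = 25·t^4 - 12·t^3 - 3·t^2 + 8·t + 5. En intégrant la vitesse et en utilisant la condition initiale x(0) = 2, nous obtenons x(t) = 5·t^5 - 3·t^4 - t^3 + 4·t^2 + 5·t + 2. En utilisant x(t) = 5·t^5 - 3·t^4 - t^3 + 4·t^2 + 5·t + 2 et en substituant t = 3, nous trouvons x = 998.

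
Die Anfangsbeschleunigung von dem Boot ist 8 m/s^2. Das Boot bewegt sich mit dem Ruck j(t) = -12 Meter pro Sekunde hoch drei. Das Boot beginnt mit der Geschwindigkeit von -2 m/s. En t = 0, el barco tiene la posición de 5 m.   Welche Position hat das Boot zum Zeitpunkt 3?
Wir müssen unsere Gleichung für den Ruck j(t) = -12 3-mal integrieren. Das Integral von dem Ruck, mit a(0) = 8, ergibt die Beschleunigung: a(t) = 8 - 12·t. Mit ∫a(t)dt und Anwendung von v(0) = -2, finden wir v(t) = -6·t^2 + 8·t - 2. Mit ∫v(t)dt und Anwendung von x(0) = 5, finden wir x(t) = -2·t^3 + 4·t^2 - 2·t + 5. Wir haben die Position x(t) = -2·t^3 + 4·t^2 - 2·t + 5. Durch Einsetzen von t = 3: x(3) = -19.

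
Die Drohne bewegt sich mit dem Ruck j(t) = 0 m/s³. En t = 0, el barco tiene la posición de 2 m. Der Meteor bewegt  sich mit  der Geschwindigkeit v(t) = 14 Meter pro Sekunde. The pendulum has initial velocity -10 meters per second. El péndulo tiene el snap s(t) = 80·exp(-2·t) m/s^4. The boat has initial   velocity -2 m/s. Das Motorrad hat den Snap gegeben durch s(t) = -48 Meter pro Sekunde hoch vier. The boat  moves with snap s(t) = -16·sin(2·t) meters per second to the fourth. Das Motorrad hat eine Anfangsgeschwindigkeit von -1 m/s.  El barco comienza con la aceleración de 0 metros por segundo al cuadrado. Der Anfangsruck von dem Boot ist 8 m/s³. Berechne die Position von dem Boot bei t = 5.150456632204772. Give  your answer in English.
We need to integrate our snap equation s(t) = -16·sin(2·t) 4 times. Finding the antiderivative of s(t) and using j(0) = 8: j(t) = 8·cos(2·t). The antiderivative of jerk, with a(0) = 0, gives acceleration: a(t) = 4·sin(2·t). Finding the antiderivative of a(t) and using v(0) = -2: v(t) = -2·cos(2·t). The integral of velocity, with x(0) = 2, gives position: x(t) = 2 - sin(2·t). From the given position equation x(t) = 2 - sin(2·t), we substitute t = 5.150456632204772 to get x = 2.76827073349724.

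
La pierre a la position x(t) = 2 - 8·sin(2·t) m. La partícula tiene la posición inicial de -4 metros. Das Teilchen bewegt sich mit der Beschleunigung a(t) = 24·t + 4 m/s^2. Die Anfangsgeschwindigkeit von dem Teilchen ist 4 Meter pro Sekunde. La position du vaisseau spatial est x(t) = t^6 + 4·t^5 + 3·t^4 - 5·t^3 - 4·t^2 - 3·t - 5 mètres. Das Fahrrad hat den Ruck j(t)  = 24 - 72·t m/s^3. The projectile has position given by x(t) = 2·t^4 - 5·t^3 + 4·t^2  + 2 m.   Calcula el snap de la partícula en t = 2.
Debemos derivar nuestra ecuación de la aceleración a(t) = 24·t + 4 2 veces. Tomando d/dt de a(t), encontramos j(t) = 24. Derivando la sacudida, obtenemos el snap: s(t) = 0. Tenemos el snap s(t) = 0. Sustituyendo t = 2: s(2) = 0.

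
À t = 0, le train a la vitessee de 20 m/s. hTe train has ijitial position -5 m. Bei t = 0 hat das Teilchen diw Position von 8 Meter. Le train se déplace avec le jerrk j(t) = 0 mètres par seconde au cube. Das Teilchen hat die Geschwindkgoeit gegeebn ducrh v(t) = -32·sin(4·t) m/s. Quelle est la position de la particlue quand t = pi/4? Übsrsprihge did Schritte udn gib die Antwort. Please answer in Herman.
Die Antwort ist -8.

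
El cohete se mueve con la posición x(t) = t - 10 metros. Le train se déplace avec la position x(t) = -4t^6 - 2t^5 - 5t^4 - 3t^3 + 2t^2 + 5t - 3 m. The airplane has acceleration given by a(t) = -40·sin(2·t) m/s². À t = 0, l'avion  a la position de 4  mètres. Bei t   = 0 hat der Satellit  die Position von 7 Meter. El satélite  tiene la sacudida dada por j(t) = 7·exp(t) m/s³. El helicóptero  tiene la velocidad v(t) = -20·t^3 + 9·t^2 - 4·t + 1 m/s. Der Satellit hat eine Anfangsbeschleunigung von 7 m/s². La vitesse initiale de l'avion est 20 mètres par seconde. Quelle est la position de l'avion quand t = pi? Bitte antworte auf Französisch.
Pour résoudre ceci, nous devons prendre 2 primitives de notre équation de l'accélération a(t) = -40·sin(2·t). En prenant ∫a(t)dt et en appliquant v(0) = 20, nous trouvons v(t) = 20·cos(2·t). En prenant ∫v(t)dt et en appliquant x(0) = 4, nous trouvons x(t) = 10·sin(2·t) + 4. Nous avons la position x(t) = 10·sin(2·t) + 4. En substituant t = pi: x(pi) = 4.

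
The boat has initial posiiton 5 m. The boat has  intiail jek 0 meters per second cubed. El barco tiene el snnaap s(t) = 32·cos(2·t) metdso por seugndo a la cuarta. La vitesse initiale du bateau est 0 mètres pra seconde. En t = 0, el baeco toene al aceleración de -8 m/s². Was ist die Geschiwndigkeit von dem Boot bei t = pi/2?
Wir müssen unsere Gleichung für den Snap s(t) = 32·cos(2·t) 3-mal integrieren. Durch Integration von dem Snap und Verwendung der Anfangsbedingung j(0) = 0, erhalten wir j(t) = 16·sin(2·t). Mit ∫j(t)dt und Anwendung von a(0) = -8, finden wir a(t) = -8·cos(2·t). Die Stammfunktion von der Beschleunigung, mit v(0) = 0, ergibt die Geschwindigkeit: v(t) = -4·sin(2·t). Aus der Gleichung für die Geschwindigkeit v(t) = -4·sin(2·t), setzen wir t = pi/2 ein und erhalten v = 0.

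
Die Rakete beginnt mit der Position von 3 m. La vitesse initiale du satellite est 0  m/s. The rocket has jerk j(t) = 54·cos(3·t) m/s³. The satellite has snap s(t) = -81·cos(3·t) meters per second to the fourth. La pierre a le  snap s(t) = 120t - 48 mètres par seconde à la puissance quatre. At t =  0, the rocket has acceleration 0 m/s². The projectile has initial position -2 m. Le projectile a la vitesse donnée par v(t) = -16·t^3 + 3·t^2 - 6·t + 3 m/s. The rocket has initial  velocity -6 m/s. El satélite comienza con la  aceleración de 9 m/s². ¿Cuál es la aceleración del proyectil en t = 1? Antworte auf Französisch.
En partant de la vitesse v(t) = -16·t^3 + 3·t^2 - 6·t + 3, nous prenons 1 dérivée. La dérivée de la vitesse donne l'accélération: a(t) = -48·t^2 + 6·t - 6. Nous avons l'accélération a(t) = -48·t^2 + 6·t - 6. En substituant t = 1: a(1) = -48.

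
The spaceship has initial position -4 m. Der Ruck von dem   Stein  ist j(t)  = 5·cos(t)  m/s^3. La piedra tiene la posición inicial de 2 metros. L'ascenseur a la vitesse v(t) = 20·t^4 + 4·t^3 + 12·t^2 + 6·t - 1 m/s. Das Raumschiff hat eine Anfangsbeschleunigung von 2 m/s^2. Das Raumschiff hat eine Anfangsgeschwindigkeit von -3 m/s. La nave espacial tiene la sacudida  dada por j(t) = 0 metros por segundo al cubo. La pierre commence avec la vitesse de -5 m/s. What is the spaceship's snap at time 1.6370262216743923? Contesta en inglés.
To solve this, we need to take 1 derivative of our jerk equation j(t) = 0. Differentiating jerk, we get snap: s(t) = 0. Using s(t) = 0 and substituting t = 1.6370262216743923, we find s = 0.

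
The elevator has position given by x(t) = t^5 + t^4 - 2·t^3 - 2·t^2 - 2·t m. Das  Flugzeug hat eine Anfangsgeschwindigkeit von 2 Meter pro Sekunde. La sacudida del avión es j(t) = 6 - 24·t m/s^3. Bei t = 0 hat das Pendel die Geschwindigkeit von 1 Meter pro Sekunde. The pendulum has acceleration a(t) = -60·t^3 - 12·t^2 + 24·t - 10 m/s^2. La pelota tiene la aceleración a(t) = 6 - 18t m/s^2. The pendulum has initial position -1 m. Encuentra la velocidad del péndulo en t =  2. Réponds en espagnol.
Necesitamos integrar nuestra ecuación de la aceleración a(t) = -60·t^3 - 12·t^2 + 24·t - 10 1 vez. Integrando la aceleración y usando la condición inicial v(0) = 1, obtenemos v(t) = -15·t^4 - 4·t^3 + 12·t^2 - 10·t + 1. Tenemos la velocidad v(t) = -15·t^4 - 4·t^3 + 12·t^2 - 10·t + 1. Sustituyendo t = 2: v(2) = -243.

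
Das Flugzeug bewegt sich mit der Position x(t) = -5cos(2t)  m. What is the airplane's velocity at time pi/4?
We must differentiate our position equation x(t) = -5·cos(2·t) 1 time. The derivative of position gives velocity: v(t) = 10·sin(2·t). We have velocity v(t) = 10·sin(2·t). Substituting t = pi/4: v(pi/4) = 10.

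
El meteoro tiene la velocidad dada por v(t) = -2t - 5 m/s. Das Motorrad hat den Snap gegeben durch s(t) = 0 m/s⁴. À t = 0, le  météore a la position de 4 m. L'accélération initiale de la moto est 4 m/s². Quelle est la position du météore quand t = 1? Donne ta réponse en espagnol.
Debemos encontrar la antiderivada de nuestra ecuación de la velocidad v(t) = -2·t - 5 1 vez. La antiderivada de la velocidad, con x(0) = 4, da la posición: x(t) = -t^2 - 5·t + 4. Tenemos la posición x(t) = -t^2 - 5·t + 4. Sustituyendo t = 1: x(1) = -2.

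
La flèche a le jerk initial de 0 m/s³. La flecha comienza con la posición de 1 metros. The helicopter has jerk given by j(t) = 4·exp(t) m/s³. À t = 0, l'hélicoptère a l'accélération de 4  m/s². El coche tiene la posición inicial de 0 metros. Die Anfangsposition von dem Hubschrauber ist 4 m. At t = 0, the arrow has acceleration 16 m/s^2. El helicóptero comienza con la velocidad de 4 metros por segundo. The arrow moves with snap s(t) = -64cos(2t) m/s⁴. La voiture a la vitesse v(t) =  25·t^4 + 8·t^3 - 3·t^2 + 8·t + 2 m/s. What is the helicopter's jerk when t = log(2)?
We have jerk j(t) = 4·exp(t). Substituting t = log(2): j(log(2)) = 8.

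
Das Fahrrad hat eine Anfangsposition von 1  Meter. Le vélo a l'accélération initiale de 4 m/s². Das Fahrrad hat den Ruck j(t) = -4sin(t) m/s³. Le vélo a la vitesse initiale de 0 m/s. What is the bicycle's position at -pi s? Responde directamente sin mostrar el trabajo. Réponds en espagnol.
x(-pi) = 9.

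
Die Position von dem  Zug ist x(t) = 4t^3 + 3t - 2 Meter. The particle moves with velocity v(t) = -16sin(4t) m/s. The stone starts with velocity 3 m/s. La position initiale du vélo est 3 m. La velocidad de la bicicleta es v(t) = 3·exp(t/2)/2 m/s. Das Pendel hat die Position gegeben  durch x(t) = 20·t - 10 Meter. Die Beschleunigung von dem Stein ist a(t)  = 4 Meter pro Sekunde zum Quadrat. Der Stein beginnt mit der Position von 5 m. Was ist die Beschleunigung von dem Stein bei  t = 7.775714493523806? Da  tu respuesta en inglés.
From the given acceleration equation a(t) = 4, we substitute t = 7.775714493523806 to get a = 4.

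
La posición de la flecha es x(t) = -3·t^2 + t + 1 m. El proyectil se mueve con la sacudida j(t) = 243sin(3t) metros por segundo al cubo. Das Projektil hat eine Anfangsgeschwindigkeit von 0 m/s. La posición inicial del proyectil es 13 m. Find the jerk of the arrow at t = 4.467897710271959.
To solve this, we need to take 3 derivatives of our position equation x(t) = -3·t^2 + t + 1. The derivative of position gives velocity: v(t) = 1 - 6·t. The derivative of velocity gives acceleration: a(t) = -6. Differentiating acceleration, we get jerk: j(t) = 0. Using j(t) = 0 and substituting t = 4.467897710271959, we find j = 0.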